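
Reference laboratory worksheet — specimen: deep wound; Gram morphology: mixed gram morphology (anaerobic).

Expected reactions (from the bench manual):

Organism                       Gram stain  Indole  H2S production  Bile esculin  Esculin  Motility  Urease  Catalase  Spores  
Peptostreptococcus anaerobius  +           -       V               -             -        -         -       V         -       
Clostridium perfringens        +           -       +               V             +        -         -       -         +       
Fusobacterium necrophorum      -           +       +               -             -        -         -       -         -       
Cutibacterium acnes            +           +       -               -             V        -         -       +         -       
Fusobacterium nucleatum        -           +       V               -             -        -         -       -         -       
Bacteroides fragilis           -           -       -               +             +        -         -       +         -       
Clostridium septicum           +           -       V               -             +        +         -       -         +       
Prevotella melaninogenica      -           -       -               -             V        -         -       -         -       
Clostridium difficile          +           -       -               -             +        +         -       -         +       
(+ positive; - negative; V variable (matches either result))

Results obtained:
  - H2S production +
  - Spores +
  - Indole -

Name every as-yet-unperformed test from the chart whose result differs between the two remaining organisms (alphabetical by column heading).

Motility

Indole -: excludes Fusobacterium necrophorum, Cutibacterium acnes, Fusobacterium nucleatum — 6 left.
Spores +: excludes Peptostreptococcus anaerobius, Bacteroides fragilis, Prevotella melaninogenica — 3 left.
H2S production +: excludes Clostridium difficile — 2 left.
Two candidates remain: Clostridium perfringens and Clostridium septicum.
  Gram stain: + vs + — same for both, does not separate.
  Bile esculin: V vs - — variable for at least one, does not separate.
  Esculin: + vs + — same for both, does not separate.
  Motility: Clostridium perfringens -, Clostridium septicum + — discriminates.
  Urease: - vs - — same for both, does not separate.
  Catalase: - vs - — same for both, does not separate.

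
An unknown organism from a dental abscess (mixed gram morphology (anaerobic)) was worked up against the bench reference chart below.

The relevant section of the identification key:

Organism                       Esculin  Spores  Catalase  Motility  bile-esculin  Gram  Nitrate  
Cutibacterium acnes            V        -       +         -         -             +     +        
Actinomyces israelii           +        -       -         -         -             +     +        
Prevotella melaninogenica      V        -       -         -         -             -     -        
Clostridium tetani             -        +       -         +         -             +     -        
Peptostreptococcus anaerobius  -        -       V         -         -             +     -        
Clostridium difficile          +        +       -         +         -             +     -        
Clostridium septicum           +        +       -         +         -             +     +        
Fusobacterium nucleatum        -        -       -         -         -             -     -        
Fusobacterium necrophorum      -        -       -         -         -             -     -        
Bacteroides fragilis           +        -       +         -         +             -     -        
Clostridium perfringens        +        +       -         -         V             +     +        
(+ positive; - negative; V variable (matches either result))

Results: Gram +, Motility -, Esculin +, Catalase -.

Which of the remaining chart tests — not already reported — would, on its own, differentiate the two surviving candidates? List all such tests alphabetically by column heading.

Spores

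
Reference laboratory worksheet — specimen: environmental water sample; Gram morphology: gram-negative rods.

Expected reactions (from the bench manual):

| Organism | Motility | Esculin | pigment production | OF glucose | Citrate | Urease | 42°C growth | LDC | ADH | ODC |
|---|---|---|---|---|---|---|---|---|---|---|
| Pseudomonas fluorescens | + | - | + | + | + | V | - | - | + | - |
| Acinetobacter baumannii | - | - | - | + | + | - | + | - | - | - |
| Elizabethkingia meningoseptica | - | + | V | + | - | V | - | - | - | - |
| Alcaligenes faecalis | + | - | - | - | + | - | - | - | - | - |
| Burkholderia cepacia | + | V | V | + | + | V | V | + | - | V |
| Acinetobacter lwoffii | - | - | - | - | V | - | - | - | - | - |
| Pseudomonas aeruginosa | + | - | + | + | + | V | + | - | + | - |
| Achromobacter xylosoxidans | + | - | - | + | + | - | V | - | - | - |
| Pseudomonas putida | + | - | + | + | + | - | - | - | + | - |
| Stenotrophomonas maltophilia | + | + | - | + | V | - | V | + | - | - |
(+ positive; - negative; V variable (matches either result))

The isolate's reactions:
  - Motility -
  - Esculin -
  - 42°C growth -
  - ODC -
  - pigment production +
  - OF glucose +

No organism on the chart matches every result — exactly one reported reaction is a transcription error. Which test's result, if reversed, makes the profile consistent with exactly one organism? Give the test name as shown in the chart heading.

Esculin

As reported, no row in the chart matches all 6 reactions.
Reversing Motility → 3 organisms match (not unique).
Reversing OF glucose → still no organism matches.
Reversing ODC → still no organism matches.
Reversing Esculin (to +) → unique match: Elizabethkingia meningoseptica.
Reversing pigment production → still no organism matches.
Reversing 42°C growth → still no organism matches.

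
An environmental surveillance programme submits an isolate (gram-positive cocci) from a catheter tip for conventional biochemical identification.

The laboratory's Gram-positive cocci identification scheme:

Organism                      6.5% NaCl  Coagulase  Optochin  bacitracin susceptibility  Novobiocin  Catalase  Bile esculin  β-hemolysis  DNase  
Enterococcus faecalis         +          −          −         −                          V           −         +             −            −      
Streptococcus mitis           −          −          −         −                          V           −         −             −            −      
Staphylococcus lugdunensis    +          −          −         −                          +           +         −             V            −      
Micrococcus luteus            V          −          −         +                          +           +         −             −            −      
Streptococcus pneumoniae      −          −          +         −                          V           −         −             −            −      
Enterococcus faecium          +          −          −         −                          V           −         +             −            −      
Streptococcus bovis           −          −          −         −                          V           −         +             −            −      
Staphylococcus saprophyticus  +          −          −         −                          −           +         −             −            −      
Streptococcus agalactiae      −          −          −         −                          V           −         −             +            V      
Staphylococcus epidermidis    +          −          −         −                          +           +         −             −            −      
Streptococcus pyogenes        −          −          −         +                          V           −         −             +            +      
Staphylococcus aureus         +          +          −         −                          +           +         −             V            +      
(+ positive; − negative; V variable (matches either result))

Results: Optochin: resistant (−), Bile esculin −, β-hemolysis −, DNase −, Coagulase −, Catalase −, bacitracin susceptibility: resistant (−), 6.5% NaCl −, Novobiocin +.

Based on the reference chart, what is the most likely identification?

Streptococcus mitis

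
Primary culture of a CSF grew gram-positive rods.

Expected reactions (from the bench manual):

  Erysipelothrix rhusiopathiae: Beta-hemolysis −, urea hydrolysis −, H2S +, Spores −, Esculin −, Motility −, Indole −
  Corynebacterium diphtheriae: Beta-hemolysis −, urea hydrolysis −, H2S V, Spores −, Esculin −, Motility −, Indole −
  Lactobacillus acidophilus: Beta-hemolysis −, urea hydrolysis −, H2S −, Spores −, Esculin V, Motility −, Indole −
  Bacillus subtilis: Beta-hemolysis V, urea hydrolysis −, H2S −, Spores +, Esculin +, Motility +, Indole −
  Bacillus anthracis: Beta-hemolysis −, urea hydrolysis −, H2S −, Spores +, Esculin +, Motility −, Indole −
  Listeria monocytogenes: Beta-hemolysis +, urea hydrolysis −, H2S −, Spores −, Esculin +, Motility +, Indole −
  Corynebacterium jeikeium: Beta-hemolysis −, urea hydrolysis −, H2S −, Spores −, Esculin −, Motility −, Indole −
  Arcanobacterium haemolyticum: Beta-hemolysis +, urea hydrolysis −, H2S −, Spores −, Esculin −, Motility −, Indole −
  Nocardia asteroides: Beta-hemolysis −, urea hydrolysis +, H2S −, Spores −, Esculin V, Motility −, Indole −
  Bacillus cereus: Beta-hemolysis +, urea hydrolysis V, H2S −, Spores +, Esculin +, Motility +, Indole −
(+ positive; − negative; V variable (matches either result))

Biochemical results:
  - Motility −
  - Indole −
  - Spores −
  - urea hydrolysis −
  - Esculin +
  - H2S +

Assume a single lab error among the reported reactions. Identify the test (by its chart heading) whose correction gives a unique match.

As reported, no row in the chart matches all 6 reactions.
Reversing urea hydrolysis → still no organism matches.
Reversing Motility → still no organism matches.
Reversing Indole → still no organism matches.
Reversing Spores → still no organism matches.
Reversing H2S (to −) → unique match: Lactobacillus acidophilus.
Reversing Esculin → 2 organisms match (not unique).

H2S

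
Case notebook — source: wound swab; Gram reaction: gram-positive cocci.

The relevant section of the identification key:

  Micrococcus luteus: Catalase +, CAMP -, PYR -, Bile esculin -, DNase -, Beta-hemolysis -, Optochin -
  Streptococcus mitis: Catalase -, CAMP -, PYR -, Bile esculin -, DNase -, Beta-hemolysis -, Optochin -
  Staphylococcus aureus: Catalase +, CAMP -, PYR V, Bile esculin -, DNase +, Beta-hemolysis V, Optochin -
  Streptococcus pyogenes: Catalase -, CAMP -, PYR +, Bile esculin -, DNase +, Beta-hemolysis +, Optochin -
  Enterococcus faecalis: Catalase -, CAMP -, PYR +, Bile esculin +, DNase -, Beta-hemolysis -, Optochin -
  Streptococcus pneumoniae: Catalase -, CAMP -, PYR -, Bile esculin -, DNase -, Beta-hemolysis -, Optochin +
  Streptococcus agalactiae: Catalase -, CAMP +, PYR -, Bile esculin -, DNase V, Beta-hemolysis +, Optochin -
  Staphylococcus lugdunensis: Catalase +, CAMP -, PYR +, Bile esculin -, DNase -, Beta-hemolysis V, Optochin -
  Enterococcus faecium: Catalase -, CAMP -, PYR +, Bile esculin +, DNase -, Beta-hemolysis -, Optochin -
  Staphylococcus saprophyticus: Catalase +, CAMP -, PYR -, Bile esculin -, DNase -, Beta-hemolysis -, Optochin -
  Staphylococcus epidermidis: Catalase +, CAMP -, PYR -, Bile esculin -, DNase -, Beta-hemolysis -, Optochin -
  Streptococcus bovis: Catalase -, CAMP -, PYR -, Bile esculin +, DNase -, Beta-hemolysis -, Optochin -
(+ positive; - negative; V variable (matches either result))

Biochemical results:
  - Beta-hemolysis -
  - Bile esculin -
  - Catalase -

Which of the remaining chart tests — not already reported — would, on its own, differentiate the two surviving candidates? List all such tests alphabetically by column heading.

Optochin

Beta-hemolysis -: excludes Streptococcus pyogenes, Streptococcus agalactiae — 10 left.
Catalase -: excludes 5 organisms — 5 left.
Bile esculin -: excludes Enterococcus faecalis, Enterococcus faecium, Streptococcus bovis — 2 left.
Two candidates remain: Streptococcus mitis and Streptococcus pneumoniae.
  CAMP: - vs - — same for both, does not separate.
  PYR: - vs - — same for both, does not separate.
  DNase: - vs - — same for both, does not separate.
  Optochin: Streptococcus mitis -, Streptococcus pneumoniae + — discriminates.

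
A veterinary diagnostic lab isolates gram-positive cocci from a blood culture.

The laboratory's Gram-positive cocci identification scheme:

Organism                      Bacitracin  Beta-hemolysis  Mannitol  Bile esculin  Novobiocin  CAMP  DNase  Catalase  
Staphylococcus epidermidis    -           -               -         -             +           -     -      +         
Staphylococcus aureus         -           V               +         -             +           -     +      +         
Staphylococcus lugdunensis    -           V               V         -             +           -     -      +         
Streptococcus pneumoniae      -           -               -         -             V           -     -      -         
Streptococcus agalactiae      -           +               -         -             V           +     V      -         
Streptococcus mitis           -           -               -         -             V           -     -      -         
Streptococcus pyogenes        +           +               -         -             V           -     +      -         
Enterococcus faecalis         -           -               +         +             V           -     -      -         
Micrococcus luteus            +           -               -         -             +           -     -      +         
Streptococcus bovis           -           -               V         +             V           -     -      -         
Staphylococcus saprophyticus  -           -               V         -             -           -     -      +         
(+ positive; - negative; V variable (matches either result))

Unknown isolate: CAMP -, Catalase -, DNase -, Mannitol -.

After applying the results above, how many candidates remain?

CAMP -: excludes Streptococcus agalactiae — 10 left.
DNase -: excludes Staphylococcus aureus, Streptococcus pyogenes — 8 left.
Mannitol -: excludes Enterococcus faecalis — 7 left.
Catalase -: excludes Staphylococcus epidermidis, Staphylococcus lugdunensis, Micrococcus luteus, Staphylococcus saprophyticus — 3 left.
Still consistent: Streptococcus bovis, Streptococcus mitis, Streptococcus pneumoniae.

3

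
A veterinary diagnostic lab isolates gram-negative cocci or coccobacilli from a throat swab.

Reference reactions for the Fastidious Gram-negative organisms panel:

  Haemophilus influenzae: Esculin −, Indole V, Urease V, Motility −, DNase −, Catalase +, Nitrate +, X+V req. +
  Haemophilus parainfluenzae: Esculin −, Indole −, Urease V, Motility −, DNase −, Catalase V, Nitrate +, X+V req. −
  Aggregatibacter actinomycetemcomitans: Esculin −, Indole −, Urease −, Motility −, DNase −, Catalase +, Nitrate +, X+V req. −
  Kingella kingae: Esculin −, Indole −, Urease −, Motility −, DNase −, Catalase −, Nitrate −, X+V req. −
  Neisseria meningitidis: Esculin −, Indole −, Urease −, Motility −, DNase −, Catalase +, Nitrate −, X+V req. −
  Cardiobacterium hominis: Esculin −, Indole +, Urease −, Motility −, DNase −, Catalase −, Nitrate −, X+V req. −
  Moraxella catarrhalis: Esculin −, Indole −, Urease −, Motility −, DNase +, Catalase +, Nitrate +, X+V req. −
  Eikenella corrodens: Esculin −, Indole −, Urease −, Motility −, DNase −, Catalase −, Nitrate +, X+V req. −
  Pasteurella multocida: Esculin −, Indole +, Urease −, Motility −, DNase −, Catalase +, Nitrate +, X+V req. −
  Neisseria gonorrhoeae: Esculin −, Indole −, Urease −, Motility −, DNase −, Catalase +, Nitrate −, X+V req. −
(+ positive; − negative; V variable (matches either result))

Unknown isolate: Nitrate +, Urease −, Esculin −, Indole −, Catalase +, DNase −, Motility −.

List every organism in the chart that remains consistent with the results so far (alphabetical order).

Urease −: all 10 remaining candidates are consistent.
Esculin −: all 10 remaining candidates are consistent.
Nitrate +: excludes Kingella kingae, Neisseria meningitidis, Cardiobacterium hominis, Neisseria gonorrhoeae — 6 left.
DNase −: excludes Moraxella catarrhalis — 5 left.
Motility −: all 5 remaining candidates are consistent.
Catalase +: excludes Eikenella corrodens — 4 left.
Indole −: excludes Pasteurella multocida — 3 left.

Aggregatibacter actinomycetemcomitans, Haemophilus influenzae, Haemophilus parainfluenzae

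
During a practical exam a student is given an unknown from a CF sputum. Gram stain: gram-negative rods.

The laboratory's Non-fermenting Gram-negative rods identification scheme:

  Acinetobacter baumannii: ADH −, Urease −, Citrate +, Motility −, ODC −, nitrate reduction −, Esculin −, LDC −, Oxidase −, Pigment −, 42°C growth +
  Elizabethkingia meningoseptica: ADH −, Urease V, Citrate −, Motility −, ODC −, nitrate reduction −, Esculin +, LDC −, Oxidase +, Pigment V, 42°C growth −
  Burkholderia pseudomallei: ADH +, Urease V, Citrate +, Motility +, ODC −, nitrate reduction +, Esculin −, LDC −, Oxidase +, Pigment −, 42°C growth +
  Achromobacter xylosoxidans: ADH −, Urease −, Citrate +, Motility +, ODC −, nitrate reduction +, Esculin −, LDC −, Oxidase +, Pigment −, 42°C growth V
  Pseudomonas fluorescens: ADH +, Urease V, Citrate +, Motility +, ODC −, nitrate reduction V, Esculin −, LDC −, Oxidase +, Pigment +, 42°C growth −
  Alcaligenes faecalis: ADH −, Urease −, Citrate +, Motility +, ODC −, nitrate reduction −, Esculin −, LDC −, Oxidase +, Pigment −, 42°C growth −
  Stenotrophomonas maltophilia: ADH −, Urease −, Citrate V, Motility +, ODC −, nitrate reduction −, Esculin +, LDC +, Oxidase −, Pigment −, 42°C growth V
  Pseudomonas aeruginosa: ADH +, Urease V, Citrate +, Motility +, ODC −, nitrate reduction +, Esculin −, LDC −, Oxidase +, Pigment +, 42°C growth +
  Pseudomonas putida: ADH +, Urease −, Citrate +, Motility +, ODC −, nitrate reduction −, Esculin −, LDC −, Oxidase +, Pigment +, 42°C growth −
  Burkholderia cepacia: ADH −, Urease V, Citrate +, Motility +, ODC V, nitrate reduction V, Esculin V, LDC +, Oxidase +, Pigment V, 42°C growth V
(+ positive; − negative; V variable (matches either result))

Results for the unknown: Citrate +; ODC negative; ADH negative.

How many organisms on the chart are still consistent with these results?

ODC −: all 10 remaining candidates are consistent.
Citrate +: excludes Elizabethkingia meningoseptica — 9 left.
ADH −: excludes Burkholderia pseudomallei, Pseudomonas fluorescens, Pseudomonas aeruginosa, Pseudomonas putida — 5 left.
Still consistent: Achromobacter xylosoxidans, Acinetobacter baumannii, Alcaligenes faecalis, Burkholderia cepacia, Stenotrophomonas maltophilia.

5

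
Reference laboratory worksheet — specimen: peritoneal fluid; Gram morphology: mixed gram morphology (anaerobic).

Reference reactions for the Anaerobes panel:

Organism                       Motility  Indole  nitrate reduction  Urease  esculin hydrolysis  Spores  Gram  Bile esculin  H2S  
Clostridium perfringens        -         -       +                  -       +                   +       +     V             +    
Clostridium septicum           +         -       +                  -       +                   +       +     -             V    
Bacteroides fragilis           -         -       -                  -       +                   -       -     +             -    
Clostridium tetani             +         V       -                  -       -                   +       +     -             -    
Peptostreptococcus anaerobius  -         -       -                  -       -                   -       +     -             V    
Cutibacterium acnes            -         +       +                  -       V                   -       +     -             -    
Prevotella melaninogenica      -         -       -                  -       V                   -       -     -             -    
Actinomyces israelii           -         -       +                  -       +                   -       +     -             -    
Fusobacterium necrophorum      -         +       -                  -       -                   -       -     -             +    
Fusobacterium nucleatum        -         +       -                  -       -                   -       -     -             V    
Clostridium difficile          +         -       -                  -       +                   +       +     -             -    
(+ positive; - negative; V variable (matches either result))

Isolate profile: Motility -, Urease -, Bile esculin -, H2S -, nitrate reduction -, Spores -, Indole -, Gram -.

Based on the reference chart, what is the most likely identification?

Spores -: excludes Clostridium perfringens, Clostridium septicum, Clostridium tetani, Clostridium difficile — 7 left.
Indole -: excludes Cutibacterium acnes, Fusobacterium necrophorum, Fusobacterium nucleatum — 4 left.
nitrate reduction -: excludes Actinomyces israelii — 3 left.
Urease -: all 3 remaining candidates are consistent.
Gram -: excludes Peptostreptococcus anaerobius — 2 left.
Bile esculin -: excludes Bacteroides fragilis — 1 left.
Motility -: the one remaining candidate is consistent.
H2S -: the one remaining candidate is consistent.

Prevotella melaninogenica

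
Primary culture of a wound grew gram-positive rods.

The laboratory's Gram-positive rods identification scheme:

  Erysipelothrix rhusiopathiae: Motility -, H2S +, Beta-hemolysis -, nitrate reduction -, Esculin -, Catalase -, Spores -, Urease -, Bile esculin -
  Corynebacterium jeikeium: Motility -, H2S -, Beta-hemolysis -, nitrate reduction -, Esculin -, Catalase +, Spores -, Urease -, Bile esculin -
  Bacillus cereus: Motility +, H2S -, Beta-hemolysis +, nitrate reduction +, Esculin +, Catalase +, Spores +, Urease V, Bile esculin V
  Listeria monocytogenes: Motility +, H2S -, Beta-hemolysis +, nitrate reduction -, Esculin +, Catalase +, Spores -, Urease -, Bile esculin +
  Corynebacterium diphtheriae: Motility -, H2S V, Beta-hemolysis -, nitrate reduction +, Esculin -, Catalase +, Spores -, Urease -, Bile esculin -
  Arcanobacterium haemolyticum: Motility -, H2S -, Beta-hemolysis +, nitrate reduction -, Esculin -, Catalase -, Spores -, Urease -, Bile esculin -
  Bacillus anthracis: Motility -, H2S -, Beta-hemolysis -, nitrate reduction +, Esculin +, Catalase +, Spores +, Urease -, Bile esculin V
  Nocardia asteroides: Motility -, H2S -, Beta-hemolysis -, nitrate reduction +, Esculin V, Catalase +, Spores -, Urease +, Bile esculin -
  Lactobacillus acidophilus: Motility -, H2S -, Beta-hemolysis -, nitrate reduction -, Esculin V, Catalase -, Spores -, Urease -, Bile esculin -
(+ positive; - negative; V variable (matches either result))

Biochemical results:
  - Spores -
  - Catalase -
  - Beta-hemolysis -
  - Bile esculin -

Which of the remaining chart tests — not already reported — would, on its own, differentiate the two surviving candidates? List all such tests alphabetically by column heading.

H2S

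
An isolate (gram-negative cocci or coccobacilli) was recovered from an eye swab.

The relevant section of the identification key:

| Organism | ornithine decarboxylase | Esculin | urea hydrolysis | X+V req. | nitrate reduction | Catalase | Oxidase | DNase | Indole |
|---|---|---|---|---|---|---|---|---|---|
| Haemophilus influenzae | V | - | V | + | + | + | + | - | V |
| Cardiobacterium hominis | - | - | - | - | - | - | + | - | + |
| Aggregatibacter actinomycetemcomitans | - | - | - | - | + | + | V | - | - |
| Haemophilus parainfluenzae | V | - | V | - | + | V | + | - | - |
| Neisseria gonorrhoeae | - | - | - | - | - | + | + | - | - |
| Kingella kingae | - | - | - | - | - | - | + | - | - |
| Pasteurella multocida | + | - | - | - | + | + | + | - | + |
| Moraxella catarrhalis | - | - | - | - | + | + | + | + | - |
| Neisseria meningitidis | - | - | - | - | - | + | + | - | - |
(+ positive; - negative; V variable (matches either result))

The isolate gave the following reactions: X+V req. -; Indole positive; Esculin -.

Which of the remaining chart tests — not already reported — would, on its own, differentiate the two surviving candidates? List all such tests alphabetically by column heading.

Catalase, nitrate reduction, ornithine decarboxylase

Indole +: excludes 6 organisms — 3 left.
Esculin -: all 3 remaining candidates are consistent.
X+V req. -: excludes Haemophilus influenzae — 2 left.
Two candidates remain: Cardiobacterium hominis and Pasteurella multocida.
  ornithine decarboxylase: Cardiobacterium hominis -, Pasteurella multocida + — discriminates.
  urea hydrolysis: - vs - — same for both, does not separate.
  nitrate reduction: Cardiobacterium hominis -, Pasteurella multocida + — discriminates.
  Catalase: Cardiobacterium hominis -, Pasteurella multocida + — discriminates.
  Oxidase: + vs + — same for both, does not separate.
  DNase: - vs - — same for both, does not separate.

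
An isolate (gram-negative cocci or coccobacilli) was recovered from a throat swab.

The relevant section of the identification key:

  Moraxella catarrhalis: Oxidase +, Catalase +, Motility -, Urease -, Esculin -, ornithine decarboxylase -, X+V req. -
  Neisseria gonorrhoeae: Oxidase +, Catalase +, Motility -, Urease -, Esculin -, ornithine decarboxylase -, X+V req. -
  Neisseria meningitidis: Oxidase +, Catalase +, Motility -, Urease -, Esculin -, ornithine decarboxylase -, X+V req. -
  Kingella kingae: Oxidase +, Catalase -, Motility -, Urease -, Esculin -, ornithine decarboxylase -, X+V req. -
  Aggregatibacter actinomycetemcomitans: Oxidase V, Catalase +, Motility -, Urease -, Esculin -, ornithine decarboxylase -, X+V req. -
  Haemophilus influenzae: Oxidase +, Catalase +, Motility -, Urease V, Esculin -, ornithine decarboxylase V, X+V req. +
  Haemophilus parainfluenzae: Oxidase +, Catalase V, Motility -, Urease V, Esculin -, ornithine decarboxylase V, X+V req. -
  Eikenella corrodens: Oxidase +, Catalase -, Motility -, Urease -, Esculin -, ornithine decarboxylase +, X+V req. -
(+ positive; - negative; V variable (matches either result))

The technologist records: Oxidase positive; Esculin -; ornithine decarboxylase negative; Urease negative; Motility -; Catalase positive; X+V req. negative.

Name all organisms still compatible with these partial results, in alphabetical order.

ornithine decarboxylase -: excludes Eikenella corrodens — 7 left.
Oxidase +: all 7 remaining candidates are consistent.
X+V req. -: excludes Haemophilus influenzae — 6 left.
Urease -: all 6 remaining candidates are consistent.
Esculin -: all 6 remaining candidates are consistent.
Motility -: all 6 remaining candidates are consistent.
Catalase +: excludes Kingella kingae — 5 left.

Aggregatibacter actinomycetemcomitans, Haemophilus parainfluenzae, Moraxella catarrhalis, Neisseria gonorrhoeae, Neisseria meningitidis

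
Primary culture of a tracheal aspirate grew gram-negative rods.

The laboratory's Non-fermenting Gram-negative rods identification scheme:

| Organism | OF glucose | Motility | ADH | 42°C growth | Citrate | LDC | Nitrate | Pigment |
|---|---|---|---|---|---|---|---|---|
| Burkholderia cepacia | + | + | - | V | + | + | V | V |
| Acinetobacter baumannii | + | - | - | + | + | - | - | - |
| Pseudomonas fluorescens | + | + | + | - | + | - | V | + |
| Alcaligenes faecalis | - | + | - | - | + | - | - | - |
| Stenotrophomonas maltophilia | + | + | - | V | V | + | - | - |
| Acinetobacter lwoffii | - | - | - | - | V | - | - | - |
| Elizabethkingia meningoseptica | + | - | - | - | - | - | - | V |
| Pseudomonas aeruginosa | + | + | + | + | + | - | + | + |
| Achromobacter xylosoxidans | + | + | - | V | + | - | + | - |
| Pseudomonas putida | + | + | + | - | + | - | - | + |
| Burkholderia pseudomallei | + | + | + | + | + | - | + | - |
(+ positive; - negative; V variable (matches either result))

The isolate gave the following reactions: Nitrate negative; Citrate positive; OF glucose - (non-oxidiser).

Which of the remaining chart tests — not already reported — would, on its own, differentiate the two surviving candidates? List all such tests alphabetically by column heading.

Motility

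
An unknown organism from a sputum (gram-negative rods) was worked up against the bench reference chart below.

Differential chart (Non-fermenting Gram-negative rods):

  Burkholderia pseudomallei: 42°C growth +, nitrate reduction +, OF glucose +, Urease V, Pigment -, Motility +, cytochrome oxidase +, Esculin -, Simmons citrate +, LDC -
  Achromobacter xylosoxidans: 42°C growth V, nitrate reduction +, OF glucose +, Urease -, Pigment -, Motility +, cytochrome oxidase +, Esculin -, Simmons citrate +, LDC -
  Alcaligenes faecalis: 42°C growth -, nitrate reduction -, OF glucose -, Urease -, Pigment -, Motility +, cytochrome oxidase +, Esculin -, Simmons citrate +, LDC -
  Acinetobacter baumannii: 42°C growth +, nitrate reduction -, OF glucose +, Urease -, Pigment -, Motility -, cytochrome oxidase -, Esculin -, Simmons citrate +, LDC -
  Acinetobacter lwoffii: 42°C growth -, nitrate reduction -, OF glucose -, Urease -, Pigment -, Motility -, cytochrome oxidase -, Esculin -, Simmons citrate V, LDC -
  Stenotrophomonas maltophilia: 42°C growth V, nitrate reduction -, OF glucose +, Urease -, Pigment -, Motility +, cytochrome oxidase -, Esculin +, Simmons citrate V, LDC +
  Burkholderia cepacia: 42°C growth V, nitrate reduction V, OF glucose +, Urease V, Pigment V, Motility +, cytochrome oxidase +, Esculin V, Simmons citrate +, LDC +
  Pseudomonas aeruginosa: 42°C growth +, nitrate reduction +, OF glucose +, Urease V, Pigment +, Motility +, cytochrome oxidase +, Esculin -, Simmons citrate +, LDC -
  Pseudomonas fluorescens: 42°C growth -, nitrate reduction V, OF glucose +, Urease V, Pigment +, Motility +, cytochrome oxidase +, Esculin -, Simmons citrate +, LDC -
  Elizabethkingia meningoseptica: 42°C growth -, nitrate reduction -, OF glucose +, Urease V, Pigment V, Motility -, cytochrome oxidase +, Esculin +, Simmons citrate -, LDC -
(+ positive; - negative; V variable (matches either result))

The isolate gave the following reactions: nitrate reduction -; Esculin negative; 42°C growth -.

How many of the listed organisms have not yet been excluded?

42°C growth -: excludes Burkholderia pseudomallei, Acinetobacter baumannii, Pseudomonas aeruginosa — 7 left.
nitrate reduction -: excludes Achromobacter xylosoxidans — 6 left.
Esculin -: excludes Stenotrophomonas maltophilia, Elizabethkingia meningoseptica — 4 left.
Still consistent: Acinetobacter lwoffii, Alcaligenes faecalis, Burkholderia cepacia, Pseudomonas fluorescens.

4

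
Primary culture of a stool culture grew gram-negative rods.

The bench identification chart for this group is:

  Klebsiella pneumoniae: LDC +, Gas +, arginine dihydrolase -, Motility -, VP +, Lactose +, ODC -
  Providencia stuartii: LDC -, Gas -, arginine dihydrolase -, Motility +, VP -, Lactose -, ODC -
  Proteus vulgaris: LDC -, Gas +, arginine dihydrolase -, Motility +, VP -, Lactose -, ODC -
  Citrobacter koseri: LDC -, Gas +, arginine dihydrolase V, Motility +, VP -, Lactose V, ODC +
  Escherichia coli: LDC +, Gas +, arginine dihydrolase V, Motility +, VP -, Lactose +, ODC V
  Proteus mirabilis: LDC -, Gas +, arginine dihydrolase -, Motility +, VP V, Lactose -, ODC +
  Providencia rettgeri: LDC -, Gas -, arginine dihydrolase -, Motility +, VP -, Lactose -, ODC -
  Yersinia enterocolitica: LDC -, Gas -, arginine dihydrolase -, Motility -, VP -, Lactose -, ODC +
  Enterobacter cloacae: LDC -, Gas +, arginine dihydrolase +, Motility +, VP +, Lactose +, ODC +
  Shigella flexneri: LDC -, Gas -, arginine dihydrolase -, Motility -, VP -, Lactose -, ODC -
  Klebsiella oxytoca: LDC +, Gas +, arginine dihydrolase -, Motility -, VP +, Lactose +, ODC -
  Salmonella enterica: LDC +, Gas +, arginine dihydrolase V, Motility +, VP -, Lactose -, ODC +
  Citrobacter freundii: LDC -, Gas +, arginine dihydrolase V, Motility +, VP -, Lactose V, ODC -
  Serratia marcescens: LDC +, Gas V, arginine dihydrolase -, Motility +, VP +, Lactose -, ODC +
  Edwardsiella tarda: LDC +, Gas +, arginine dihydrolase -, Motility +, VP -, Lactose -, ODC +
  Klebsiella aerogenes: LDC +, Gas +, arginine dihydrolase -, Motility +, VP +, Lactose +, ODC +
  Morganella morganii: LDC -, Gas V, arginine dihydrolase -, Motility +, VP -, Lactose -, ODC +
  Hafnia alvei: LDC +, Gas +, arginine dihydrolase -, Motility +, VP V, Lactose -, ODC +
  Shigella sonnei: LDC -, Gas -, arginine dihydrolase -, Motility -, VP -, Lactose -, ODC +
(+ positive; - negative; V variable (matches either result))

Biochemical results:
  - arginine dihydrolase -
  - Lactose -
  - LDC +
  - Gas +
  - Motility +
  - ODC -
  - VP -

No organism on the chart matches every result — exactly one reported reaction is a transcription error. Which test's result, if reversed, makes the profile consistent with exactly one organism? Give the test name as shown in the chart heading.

As reported, no row in the chart matches all 7 reactions.
Reversing Lactose (to +) → unique match: Escherichia coli.
Reversing ODC → 3 organisms match (not unique).
Reversing arginine dihydrolase → still no organism matches.
Reversing Motility → still no organism matches.
Reversing Gas → still no organism matches.
Reversing LDC → 2 organisms match (not unique).
Reversing VP → still no organism matches.

Lactose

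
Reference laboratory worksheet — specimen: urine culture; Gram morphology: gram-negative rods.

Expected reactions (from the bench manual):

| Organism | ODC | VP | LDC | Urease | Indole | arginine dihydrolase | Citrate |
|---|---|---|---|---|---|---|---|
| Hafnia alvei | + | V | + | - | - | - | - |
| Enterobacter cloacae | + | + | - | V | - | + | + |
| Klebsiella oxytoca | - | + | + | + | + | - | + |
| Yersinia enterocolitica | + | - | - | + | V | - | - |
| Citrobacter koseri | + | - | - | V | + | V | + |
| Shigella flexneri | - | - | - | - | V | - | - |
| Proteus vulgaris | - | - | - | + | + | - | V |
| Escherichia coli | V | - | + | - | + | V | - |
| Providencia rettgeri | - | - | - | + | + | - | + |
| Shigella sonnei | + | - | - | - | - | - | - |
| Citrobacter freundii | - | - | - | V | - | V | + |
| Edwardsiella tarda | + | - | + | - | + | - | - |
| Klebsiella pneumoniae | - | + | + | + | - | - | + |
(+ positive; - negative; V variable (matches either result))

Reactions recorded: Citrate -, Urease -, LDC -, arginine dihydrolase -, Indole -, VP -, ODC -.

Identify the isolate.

Shigella flexneri

arginine dihydrolase -: excludes Enterobacter cloacae — 12 left.
LDC -: excludes 5 organisms — 7 left.
Indole -: excludes Citrobacter koseri, Proteus vulgaris, Providencia rettgeri — 4 left.
ODC -: excludes Yersinia enterocolitica, Shigella sonnei — 2 left.
Urease -: all 2 remaining candidates are consistent.
VP -: all 2 remaining candidates are consistent.
Citrate -: excludes Citrobacter freundii — 1 left.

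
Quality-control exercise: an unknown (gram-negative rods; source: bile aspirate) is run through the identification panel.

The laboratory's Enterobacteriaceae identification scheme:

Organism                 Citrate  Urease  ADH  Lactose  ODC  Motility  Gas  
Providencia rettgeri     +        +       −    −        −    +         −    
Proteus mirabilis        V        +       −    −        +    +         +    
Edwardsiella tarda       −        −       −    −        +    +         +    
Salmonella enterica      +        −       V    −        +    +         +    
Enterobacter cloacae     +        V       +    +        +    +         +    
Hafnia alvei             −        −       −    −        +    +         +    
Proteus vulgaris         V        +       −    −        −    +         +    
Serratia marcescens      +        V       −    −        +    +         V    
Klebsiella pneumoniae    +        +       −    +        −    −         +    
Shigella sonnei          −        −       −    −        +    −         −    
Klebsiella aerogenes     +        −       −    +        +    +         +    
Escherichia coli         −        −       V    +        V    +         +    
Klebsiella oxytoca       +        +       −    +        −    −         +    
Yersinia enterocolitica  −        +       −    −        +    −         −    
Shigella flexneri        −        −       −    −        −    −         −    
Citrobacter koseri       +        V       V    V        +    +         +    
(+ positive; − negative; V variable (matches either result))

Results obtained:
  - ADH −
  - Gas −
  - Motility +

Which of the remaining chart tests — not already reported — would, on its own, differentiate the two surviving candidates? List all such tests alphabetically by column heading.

ODC

ADH −: excludes Enterobacter cloacae — 15 left.
Motility +: excludes 5 organisms — 10 left.
Gas −: excludes 8 organisms — 2 left.
Two candidates remain: Providencia rettgeri and Serratia marcescens.
  Citrate: + vs + — same for both, does not separate.
  Urease: + vs V — variable for at least one, does not separate.
  Lactose: − vs − — same for both, does not separate.
  ODC: Providencia rettgeri −, Serratia marcescens + — discriminates.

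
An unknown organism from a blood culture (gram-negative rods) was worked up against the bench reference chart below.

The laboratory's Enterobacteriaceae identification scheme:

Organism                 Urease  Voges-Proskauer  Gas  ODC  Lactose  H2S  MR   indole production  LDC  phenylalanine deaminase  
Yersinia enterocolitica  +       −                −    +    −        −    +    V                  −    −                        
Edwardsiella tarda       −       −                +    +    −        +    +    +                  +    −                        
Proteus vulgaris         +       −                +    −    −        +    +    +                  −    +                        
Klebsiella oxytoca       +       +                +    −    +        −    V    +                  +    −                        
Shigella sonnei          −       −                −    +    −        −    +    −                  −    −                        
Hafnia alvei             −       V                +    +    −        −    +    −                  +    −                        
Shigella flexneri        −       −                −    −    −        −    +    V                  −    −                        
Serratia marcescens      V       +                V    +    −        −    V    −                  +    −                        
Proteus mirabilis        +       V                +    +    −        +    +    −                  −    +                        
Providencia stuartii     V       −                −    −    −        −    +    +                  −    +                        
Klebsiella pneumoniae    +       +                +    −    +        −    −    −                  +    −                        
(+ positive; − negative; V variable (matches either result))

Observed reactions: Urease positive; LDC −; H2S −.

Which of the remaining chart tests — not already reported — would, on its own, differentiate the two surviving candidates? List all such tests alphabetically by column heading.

ODC, phenylalanine deaminase

H2S −: excludes Edwardsiella tarda, Proteus vulgaris, Proteus mirabilis — 8 left.
Urease +: excludes Shigella sonnei, Hafnia alvei, Shigella flexneri — 5 left.
LDC −: excludes Klebsiella oxytoca, Serratia marcescens, Klebsiella pneumoniae — 2 left.
Two candidates remain: Providencia stuartii and Yersinia enterocolitica.
  Voges-Proskauer: − vs − — same for both, does not separate.
  Gas: − vs − — same for both, does not separate.
  ODC: Providencia stuartii −, Yersinia enterocolitica + — discriminates.
  Lactose: − vs − — same for both, does not separate.
  MR: + vs + — same for both, does not separate.
  indole production: + vs V — variable for at least one, does not separate.
  phenylalanine deaminase: Providencia stuartii +, Yersinia enterocolitica − — discriminates.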